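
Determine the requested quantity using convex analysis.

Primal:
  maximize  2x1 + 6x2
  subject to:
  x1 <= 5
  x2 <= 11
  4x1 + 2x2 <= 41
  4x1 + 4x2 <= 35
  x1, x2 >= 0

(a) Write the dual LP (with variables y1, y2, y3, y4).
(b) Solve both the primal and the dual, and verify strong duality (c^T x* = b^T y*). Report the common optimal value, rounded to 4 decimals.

The standard primal-dual pair for 'max c^T x s.t. A x <= b, x >= 0' is:
  Dual:  min b^T y  s.t.  A^T y >= c,  y >= 0.

So the dual LP is:
  minimize  5y1 + 11y2 + 41y3 + 35y4
  subject to:
    y1 + 4y3 + 4y4 >= 2
    y2 + 2y3 + 4y4 >= 6
    y1, y2, y3, y4 >= 0

Solving the primal: x* = (0, 8.75).
  primal value c^T x* = 52.5.
Solving the dual: y* = (0, 0, 0, 1.5).
  dual value b^T y* = 52.5.
Strong duality: c^T x* = b^T y*. Confirmed.

52.5


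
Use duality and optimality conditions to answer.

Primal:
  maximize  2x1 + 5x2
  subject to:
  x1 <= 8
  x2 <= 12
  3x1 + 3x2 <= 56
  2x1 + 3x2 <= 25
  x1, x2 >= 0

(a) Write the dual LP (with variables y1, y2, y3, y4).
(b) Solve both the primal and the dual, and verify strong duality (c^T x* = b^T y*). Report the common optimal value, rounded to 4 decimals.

The standard primal-dual pair for 'max c^T x s.t. A x <= b, x >= 0' is:
  Dual:  min b^T y  s.t.  A^T y >= c,  y >= 0.

So the dual LP is:
  minimize  8y1 + 12y2 + 56y3 + 25y4
  subject to:
    y1 + 3y3 + 2y4 >= 2
    y2 + 3y3 + 3y4 >= 5
    y1, y2, y3, y4 >= 0

Solving the primal: x* = (0, 8.3333).
  primal value c^T x* = 41.6667.
Solving the dual: y* = (0, 0, 0, 1.6667).
  dual value b^T y* = 41.6667.
Strong duality: c^T x* = b^T y*. Confirmed.

41.6667


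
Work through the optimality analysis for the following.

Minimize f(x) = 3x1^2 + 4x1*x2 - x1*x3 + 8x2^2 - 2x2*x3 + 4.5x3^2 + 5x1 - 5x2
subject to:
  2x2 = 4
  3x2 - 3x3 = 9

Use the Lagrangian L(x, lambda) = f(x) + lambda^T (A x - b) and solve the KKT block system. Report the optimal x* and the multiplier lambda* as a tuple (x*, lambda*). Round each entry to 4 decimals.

Form the Lagrangian:
  L(x, lambda) = (1/2) x^T Q x + c^T x + lambda^T (A x - b)
Stationarity (grad_x L = 0): Q x + c + A^T lambda = 0.
Primal feasibility: A x = b.

This gives the KKT block system:
  [ Q   A^T ] [ x     ]   [-c ]
  [ A    0  ] [ lambda ] = [ b ]

Solving the linear system:
  x*      = (-2.3333, 2, -1)
  lambda* = (-4.5, -3.5556)
  f(x*)   = 14.1667

x* = (-2.3333, 2, -1), lambda* = (-4.5, -3.5556)


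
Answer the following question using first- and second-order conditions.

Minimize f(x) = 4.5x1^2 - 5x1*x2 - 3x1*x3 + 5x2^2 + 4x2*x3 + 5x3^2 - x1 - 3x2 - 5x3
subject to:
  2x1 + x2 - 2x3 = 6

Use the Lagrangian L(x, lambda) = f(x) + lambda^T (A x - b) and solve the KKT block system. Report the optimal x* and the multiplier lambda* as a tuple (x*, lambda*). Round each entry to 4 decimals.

Form the Lagrangian:
  L(x, lambda) = (1/2) x^T Q x + c^T x + lambda^T (A x - b)
Stationarity (grad_x L = 0): Q x + c + A^T lambda = 0.
Primal feasibility: A x = b.

This gives the KKT block system:
  [ Q   A^T ] [ x     ]   [-c ]
  [ A    0  ] [ lambda ] = [ b ]

Solving the linear system:
  x*      = (1.7491, 1.7047, -0.3986)
  lambda* = (-3.7071)
  f(x*)   = 8.6861

x* = (1.7491, 1.7047, -0.3986), lambda* = (-3.7071)


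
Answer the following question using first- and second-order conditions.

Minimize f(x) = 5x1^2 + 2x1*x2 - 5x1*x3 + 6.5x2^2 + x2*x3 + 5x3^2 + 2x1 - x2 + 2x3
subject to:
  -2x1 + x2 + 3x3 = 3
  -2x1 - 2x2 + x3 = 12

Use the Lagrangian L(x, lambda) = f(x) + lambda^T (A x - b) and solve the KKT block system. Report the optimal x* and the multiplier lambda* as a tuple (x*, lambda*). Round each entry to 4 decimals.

Form the Lagrangian:
  L(x, lambda) = (1/2) x^T Q x + c^T x + lambda^T (A x - b)
Stationarity (grad_x L = 0): Q x + c + A^T lambda = 0.
Primal feasibility: A x = b.

This gives the KKT block system:
  [ Q   A^T ] [ x     ]   [-c ]
  [ A    0  ] [ lambda ] = [ b ]

Solving the linear system:
  x*      = (-3.4393, -2.749, -0.3766)
  lambda* = (2.6611, -20.6653)
  f(x*)   = 117.5586

x* = (-3.4393, -2.749, -0.3766), lambda* = (2.6611, -20.6653)


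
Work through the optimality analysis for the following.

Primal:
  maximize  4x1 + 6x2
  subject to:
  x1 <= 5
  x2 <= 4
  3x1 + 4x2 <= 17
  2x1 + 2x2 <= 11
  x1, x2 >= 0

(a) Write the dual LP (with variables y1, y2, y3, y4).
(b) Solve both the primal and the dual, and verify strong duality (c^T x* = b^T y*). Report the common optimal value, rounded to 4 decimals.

The standard primal-dual pair for 'max c^T x s.t. A x <= b, x >= 0' is:
  Dual:  min b^T y  s.t.  A^T y >= c,  y >= 0.

So the dual LP is:
  minimize  5y1 + 4y2 + 17y3 + 11y4
  subject to:
    y1 + 3y3 + 2y4 >= 4
    y2 + 4y3 + 2y4 >= 6
    y1, y2, y3, y4 >= 0

Solving the primal: x* = (0.3333, 4).
  primal value c^T x* = 25.3333.
Solving the dual: y* = (0, 0.6667, 1.3333, 0).
  dual value b^T y* = 25.3333.
Strong duality: c^T x* = b^T y*. Confirmed.

25.3333


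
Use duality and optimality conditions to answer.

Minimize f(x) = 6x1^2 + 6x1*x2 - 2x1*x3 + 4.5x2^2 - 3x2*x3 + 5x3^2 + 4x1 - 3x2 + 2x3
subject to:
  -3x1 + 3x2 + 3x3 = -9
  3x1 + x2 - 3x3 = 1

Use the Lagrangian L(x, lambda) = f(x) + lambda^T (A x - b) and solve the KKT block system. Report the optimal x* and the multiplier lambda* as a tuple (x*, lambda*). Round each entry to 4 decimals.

Form the Lagrangian:
  L(x, lambda) = (1/2) x^T Q x + c^T x + lambda^T (A x - b)
Stationarity (grad_x L = 0): Q x + c + A^T lambda = 0.
Primal feasibility: A x = b.

This gives the KKT block system:
  [ Q   A^T ] [ x     ]   [-c ]
  [ A    0  ] [ lambda ] = [ b ]

Solving the linear system:
  x*      = (0.4444, -2, -0.5556)
  lambda* = (4.037, 4.5556)
  f(x*)   = 19.2222

x* = (0.4444, -2, -0.5556), lambda* = (4.037, 4.5556)


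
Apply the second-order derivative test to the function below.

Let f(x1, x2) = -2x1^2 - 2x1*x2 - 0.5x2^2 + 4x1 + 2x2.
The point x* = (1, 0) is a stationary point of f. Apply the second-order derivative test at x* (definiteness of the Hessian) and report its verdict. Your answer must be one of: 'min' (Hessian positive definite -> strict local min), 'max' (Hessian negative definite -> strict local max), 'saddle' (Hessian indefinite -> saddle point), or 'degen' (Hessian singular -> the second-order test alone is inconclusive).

Compute the Hessian H = grad^2 f:
  H = [[-4, -2], [-2, -1]]
Verify stationarity: grad f(x*) = H x* + g = (0, 0).
Eigenvalues of H: -5, 0.
H has a zero eigenvalue (singular; negative semidefinite but not definite), so H is neither positive definite, negative definite, nor indefinite. The second-order test alone is inconclusive -> degen.
(Indeed, f is constant along the null direction of H through x*, so x* is not a strict local extremum.)

degen


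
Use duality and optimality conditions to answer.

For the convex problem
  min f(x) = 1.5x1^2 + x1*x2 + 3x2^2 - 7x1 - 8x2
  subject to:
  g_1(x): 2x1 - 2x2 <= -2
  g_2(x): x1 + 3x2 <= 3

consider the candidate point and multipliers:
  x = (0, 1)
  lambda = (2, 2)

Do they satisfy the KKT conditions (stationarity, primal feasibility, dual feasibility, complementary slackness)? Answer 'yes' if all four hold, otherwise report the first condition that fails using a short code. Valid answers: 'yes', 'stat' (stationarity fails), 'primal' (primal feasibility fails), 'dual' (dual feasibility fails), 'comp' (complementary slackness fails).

Gradient of f: grad f(x) = Q x + c = (-6, -2)
Constraint values g_i(x) = a_i^T x - b_i:
  g_1((0, 1)) = 0
  g_2((0, 1)) = 0
Stationarity residual: grad f(x) + sum_i lambda_i a_i = (0, 0)
  -> stationarity OK
Primal feasibility (all g_i <= 0): OK
Dual feasibility (all lambda_i >= 0): OK
Complementary slackness (lambda_i * g_i(x) = 0 for all i): OK

Verdict: yes, KKT holds.

yes


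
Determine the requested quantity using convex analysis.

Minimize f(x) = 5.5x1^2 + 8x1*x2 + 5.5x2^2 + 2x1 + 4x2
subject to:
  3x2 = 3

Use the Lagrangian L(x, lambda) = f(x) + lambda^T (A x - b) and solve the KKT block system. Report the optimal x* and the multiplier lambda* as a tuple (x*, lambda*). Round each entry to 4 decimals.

Form the Lagrangian:
  L(x, lambda) = (1/2) x^T Q x + c^T x + lambda^T (A x - b)
Stationarity (grad_x L = 0): Q x + c + A^T lambda = 0.
Primal feasibility: A x = b.

This gives the KKT block system:
  [ Q   A^T ] [ x     ]   [-c ]
  [ A    0  ] [ lambda ] = [ b ]

Solving the linear system:
  x*      = (-0.9091, 1)
  lambda* = (-2.5758)
  f(x*)   = 4.9545

x* = (-0.9091, 1), lambda* = (-2.5758)


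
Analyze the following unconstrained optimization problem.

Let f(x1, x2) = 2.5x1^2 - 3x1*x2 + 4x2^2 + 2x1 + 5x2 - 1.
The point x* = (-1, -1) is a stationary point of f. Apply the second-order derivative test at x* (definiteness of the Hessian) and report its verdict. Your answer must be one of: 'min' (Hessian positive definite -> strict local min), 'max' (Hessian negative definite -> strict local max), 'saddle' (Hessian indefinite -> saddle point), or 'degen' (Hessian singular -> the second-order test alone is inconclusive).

Compute the Hessian H = grad^2 f:
  H = [[5, -3], [-3, 8]]
Verify stationarity: grad f(x*) = H x* + g = (0, 0).
Eigenvalues of H: 3.1459, 9.8541.
Both eigenvalues > 0, so H is positive definite -> x* is a strict local min.

min


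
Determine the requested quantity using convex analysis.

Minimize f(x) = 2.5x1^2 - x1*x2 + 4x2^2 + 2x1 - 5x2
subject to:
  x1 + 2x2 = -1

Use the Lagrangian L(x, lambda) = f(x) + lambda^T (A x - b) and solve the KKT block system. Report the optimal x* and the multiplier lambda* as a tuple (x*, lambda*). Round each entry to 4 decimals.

Form the Lagrangian:
  L(x, lambda) = (1/2) x^T Q x + c^T x + lambda^T (A x - b)
Stationarity (grad_x L = 0): Q x + c + A^T lambda = 0.
Primal feasibility: A x = b.

This gives the KKT block system:
  [ Q   A^T ] [ x     ]   [-c ]
  [ A    0  ] [ lambda ] = [ b ]

Solving the linear system:
  x*      = (-0.875, -0.0625)
  lambda* = (2.3125)
  f(x*)   = 0.4375

x* = (-0.875, -0.0625), lambda* = (2.3125)


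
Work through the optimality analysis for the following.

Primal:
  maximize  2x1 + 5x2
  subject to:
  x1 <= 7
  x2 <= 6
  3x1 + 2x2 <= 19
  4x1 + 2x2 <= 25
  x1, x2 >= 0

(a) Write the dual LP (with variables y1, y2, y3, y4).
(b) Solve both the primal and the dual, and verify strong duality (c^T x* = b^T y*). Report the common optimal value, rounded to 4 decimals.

The standard primal-dual pair for 'max c^T x s.t. A x <= b, x >= 0' is:
  Dual:  min b^T y  s.t.  A^T y >= c,  y >= 0.

So the dual LP is:
  minimize  7y1 + 6y2 + 19y3 + 25y4
  subject to:
    y1 + 3y3 + 4y4 >= 2
    y2 + 2y3 + 2y4 >= 5
    y1, y2, y3, y4 >= 0

Solving the primal: x* = (2.3333, 6).
  primal value c^T x* = 34.6667.
Solving the dual: y* = (0, 3.6667, 0.6667, 0).
  dual value b^T y* = 34.6667.
Strong duality: c^T x* = b^T y*. Confirmed.

34.6667


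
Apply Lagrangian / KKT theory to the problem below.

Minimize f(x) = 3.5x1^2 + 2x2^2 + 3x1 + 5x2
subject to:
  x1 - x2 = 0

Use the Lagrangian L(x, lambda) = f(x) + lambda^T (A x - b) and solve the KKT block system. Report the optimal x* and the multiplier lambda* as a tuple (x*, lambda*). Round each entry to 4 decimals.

Form the Lagrangian:
  L(x, lambda) = (1/2) x^T Q x + c^T x + lambda^T (A x - b)
Stationarity (grad_x L = 0): Q x + c + A^T lambda = 0.
Primal feasibility: A x = b.

This gives the KKT block system:
  [ Q   A^T ] [ x     ]   [-c ]
  [ A    0  ] [ lambda ] = [ b ]

Solving the linear system:
  x*      = (-0.7273, -0.7273)
  lambda* = (2.0909)
  f(x*)   = -2.9091

x* = (-0.7273, -0.7273), lambda* = (2.0909)


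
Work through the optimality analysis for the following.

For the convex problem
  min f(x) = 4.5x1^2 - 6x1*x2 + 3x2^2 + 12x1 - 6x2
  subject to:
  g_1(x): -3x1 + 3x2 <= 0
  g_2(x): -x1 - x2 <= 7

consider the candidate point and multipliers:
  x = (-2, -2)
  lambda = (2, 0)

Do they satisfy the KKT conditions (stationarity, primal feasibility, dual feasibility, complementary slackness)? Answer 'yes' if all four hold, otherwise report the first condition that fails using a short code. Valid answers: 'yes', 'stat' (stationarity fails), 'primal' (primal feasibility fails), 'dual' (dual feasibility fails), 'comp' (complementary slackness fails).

Gradient of f: grad f(x) = Q x + c = (6, -6)
Constraint values g_i(x) = a_i^T x - b_i:
  g_1((-2, -2)) = 0
  g_2((-2, -2)) = -3
Stationarity residual: grad f(x) + sum_i lambda_i a_i = (0, 0)
  -> stationarity OK
Primal feasibility (all g_i <= 0): OK
Dual feasibility (all lambda_i >= 0): OK
Complementary slackness (lambda_i * g_i(x) = 0 for all i): OK

Verdict: yes, KKT holds.

yes


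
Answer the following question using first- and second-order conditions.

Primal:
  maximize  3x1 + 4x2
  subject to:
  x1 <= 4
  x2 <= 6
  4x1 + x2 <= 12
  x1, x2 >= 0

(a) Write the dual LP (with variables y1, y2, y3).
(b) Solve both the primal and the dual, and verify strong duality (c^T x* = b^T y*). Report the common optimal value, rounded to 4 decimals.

The standard primal-dual pair for 'max c^T x s.t. A x <= b, x >= 0' is:
  Dual:  min b^T y  s.t.  A^T y >= c,  y >= 0.

So the dual LP is:
  minimize  4y1 + 6y2 + 12y3
  subject to:
    y1 + 4y3 >= 3
    y2 + y3 >= 4
    y1, y2, y3 >= 0

Solving the primal: x* = (1.5, 6).
  primal value c^T x* = 28.5.
Solving the dual: y* = (0, 3.25, 0.75).
  dual value b^T y* = 28.5.
Strong duality: c^T x* = b^T y*. Confirmed.

28.5


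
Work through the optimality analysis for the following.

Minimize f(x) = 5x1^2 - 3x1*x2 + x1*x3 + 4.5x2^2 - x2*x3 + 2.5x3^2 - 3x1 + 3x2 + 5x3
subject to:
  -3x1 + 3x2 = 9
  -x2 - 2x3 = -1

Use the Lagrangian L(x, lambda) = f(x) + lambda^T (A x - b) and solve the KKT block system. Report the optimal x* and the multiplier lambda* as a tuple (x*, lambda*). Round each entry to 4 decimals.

Form the Lagrangian:
  L(x, lambda) = (1/2) x^T Q x + c^T x + lambda^T (A x - b)
Stationarity (grad_x L = 0): Q x + c + A^T lambda = 0.
Primal feasibility: A x = b.

This gives the KKT block system:
  [ Q   A^T ] [ x     ]   [-c ]
  [ A    0  ] [ lambda ] = [ b ]

Solving the linear system:
  x*      = (-1.3684, 1.6316, -0.3158)
  lambda* = (-7.2982, 0.2105)
  f(x*)   = 36.6579

x* = (-1.3684, 1.6316, -0.3158), lambda* = (-7.2982, 0.2105)


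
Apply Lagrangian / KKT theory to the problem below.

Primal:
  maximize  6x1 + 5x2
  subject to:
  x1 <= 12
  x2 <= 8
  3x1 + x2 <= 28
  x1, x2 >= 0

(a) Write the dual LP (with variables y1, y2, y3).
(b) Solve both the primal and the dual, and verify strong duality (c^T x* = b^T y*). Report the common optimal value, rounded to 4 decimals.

The standard primal-dual pair for 'max c^T x s.t. A x <= b, x >= 0' is:
  Dual:  min b^T y  s.t.  A^T y >= c,  y >= 0.

So the dual LP is:
  minimize  12y1 + 8y2 + 28y3
  subject to:
    y1 + 3y3 >= 6
    y2 + y3 >= 5
    y1, y2, y3 >= 0

Solving the primal: x* = (6.6667, 8).
  primal value c^T x* = 80.
Solving the dual: y* = (0, 3, 2).
  dual value b^T y* = 80.
Strong duality: c^T x* = b^T y*. Confirmed.

80


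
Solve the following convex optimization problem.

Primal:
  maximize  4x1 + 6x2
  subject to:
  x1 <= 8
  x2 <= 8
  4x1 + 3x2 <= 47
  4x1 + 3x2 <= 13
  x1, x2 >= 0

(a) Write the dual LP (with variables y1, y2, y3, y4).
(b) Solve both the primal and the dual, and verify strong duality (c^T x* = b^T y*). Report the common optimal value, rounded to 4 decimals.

The standard primal-dual pair for 'max c^T x s.t. A x <= b, x >= 0' is:
  Dual:  min b^T y  s.t.  A^T y >= c,  y >= 0.

So the dual LP is:
  minimize  8y1 + 8y2 + 47y3 + 13y4
  subject to:
    y1 + 4y3 + 4y4 >= 4
    y2 + 3y3 + 3y4 >= 6
    y1, y2, y3, y4 >= 0

Solving the primal: x* = (0, 4.3333).
  primal value c^T x* = 26.
Solving the dual: y* = (0, 0, 0, 2).
  dual value b^T y* = 26.
Strong duality: c^T x* = b^T y*. Confirmed.

26


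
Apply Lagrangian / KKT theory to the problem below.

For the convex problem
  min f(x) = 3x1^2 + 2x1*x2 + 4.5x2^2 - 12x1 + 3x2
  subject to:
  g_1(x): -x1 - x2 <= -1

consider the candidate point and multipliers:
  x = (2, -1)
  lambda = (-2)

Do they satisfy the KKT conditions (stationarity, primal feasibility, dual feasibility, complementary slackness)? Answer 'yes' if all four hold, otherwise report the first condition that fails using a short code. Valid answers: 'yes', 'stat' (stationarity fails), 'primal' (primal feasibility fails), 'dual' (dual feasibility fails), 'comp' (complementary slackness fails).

Gradient of f: grad f(x) = Q x + c = (-2, -2)
Constraint values g_i(x) = a_i^T x - b_i:
  g_1((2, -1)) = 0
Stationarity residual: grad f(x) + sum_i lambda_i a_i = (0, 0)
  -> stationarity OK
Primal feasibility (all g_i <= 0): OK
Dual feasibility (all lambda_i >= 0): FAILS
Complementary slackness (lambda_i * g_i(x) = 0 for all i): OK

Verdict: the first failing condition is dual_feasibility -> dual.

dual


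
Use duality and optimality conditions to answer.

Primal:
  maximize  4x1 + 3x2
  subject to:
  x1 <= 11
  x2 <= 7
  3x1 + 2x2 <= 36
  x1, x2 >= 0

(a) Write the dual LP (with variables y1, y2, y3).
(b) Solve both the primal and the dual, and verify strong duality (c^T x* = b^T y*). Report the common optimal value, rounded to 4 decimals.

The standard primal-dual pair for 'max c^T x s.t. A x <= b, x >= 0' is:
  Dual:  min b^T y  s.t.  A^T y >= c,  y >= 0.

So the dual LP is:
  minimize  11y1 + 7y2 + 36y3
  subject to:
    y1 + 3y3 >= 4
    y2 + 2y3 >= 3
    y1, y2, y3 >= 0

Solving the primal: x* = (7.3333, 7).
  primal value c^T x* = 50.3333.
Solving the dual: y* = (0, 0.3333, 1.3333).
  dual value b^T y* = 50.3333.
Strong duality: c^T x* = b^T y*. Confirmed.

50.3333


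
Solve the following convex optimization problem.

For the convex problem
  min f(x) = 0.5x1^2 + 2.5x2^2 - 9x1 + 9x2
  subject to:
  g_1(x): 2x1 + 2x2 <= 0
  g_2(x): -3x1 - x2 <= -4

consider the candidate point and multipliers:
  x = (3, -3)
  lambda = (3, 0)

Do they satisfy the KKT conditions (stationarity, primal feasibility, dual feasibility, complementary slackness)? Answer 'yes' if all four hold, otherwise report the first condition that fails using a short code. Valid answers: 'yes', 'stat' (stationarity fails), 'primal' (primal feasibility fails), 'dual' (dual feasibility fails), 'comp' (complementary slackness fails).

Gradient of f: grad f(x) = Q x + c = (-6, -6)
Constraint values g_i(x) = a_i^T x - b_i:
  g_1((3, -3)) = 0
  g_2((3, -3)) = -2
Stationarity residual: grad f(x) + sum_i lambda_i a_i = (0, 0)
  -> stationarity OK
Primal feasibility (all g_i <= 0): OK
Dual feasibility (all lambda_i >= 0): OK
Complementary slackness (lambda_i * g_i(x) = 0 for all i): OK

Verdict: yes, KKT holds.

yes


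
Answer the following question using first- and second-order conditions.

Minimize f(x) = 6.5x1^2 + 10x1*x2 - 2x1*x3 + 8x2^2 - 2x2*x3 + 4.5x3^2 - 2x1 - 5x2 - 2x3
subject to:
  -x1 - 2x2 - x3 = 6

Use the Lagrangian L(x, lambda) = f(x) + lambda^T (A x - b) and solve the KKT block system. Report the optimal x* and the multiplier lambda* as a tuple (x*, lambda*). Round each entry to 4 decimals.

Form the Lagrangian:
  L(x, lambda) = (1/2) x^T Q x + c^T x + lambda^T (A x - b)
Stationarity (grad_x L = 0): Q x + c + A^T lambda = 0.
Primal feasibility: A x = b.

This gives the KKT block system:
  [ Q   A^T ] [ x     ]   [-c ]
  [ A    0  ] [ lambda ] = [ b ]

Solving the linear system:
  x*      = (0.2129, -2.104, -2.005)
  lambda* = (-16.2624)
  f(x*)   = 55.8391

x* = (0.2129, -2.104, -2.005), lambda* = (-16.2624)


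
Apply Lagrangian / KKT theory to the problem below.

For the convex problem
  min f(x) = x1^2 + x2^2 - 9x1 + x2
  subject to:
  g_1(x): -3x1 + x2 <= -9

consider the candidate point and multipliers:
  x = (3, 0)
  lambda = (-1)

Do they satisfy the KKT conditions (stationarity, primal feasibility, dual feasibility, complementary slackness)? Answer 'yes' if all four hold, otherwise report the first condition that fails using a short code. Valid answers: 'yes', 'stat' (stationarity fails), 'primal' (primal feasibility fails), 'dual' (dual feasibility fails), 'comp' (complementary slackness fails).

Gradient of f: grad f(x) = Q x + c = (-3, 1)
Constraint values g_i(x) = a_i^T x - b_i:
  g_1((3, 0)) = 0
Stationarity residual: grad f(x) + sum_i lambda_i a_i = (0, 0)
  -> stationarity OK
Primal feasibility (all g_i <= 0): OK
Dual feasibility (all lambda_i >= 0): FAILS
Complementary slackness (lambda_i * g_i(x) = 0 for all i): OK

Verdict: the first failing condition is dual_feasibility -> dual.

dual


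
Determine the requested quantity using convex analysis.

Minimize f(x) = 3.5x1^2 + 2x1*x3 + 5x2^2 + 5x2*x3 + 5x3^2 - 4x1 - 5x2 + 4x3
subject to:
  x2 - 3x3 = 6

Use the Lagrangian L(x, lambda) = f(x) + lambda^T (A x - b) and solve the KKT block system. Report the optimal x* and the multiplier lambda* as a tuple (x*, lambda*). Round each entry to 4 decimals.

Form the Lagrangian:
  L(x, lambda) = (1/2) x^T Q x + c^T x + lambda^T (A x - b)
Stationarity (grad_x L = 0): Q x + c + A^T lambda = 0.
Primal feasibility: A x = b.

This gives the KKT block system:
  [ Q   A^T ] [ x     ]   [-c ]
  [ A    0  ] [ lambda ] = [ b ]

Solving the linear system:
  x*      = (1.0132, 1.3609, -1.5464)
  lambda* = (-0.8775)
  f(x*)   = -5.8891

x* = (1.0132, 1.3609, -1.5464), lambda* = (-0.8775)


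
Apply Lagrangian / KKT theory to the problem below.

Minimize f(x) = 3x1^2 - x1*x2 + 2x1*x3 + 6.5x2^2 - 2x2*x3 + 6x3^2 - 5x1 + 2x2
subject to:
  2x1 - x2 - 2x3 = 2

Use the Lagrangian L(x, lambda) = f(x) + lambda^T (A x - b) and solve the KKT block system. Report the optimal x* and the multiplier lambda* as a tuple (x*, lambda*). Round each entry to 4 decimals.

Form the Lagrangian:
  L(x, lambda) = (1/2) x^T Q x + c^T x + lambda^T (A x - b)
Stationarity (grad_x L = 0): Q x + c + A^T lambda = 0.
Primal feasibility: A x = b.

This gives the KKT block system:
  [ Q   A^T ] [ x     ]   [-c ]
  [ A    0  ] [ lambda ] = [ b ]

Solving the linear system:
  x*      = (0.8176, -0.1014, -0.1318)
  lambda* = (0.1284)
  f(x*)   = -2.2736

x* = (0.8176, -0.1014, -0.1318), lambda* = (0.1284)


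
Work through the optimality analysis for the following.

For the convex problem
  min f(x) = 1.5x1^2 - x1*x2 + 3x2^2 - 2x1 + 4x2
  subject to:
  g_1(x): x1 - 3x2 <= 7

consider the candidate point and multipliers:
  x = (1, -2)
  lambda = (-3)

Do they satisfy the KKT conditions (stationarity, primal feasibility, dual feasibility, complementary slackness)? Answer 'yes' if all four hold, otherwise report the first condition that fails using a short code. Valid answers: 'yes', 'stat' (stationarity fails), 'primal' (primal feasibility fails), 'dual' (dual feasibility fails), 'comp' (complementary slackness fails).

Gradient of f: grad f(x) = Q x + c = (3, -9)
Constraint values g_i(x) = a_i^T x - b_i:
  g_1((1, -2)) = 0
Stationarity residual: grad f(x) + sum_i lambda_i a_i = (0, 0)
  -> stationarity OK
Primal feasibility (all g_i <= 0): OK
Dual feasibility (all lambda_i >= 0): FAILS
Complementary slackness (lambda_i * g_i(x) = 0 for all i): OK

Verdict: the first failing condition is dual_feasibility -> dual.

dual


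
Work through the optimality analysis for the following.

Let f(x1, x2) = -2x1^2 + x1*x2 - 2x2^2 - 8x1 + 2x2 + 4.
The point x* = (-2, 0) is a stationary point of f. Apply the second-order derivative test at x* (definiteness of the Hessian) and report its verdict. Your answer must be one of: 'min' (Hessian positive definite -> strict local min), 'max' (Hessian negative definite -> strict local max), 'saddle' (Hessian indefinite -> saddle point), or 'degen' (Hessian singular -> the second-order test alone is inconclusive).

Compute the Hessian H = grad^2 f:
  H = [[-4, 1], [1, -4]]
Verify stationarity: grad f(x*) = H x* + g = (0, 0).
Eigenvalues of H: -5, -3.
Both eigenvalues < 0, so H is negative definite -> x* is a strict local max.

max


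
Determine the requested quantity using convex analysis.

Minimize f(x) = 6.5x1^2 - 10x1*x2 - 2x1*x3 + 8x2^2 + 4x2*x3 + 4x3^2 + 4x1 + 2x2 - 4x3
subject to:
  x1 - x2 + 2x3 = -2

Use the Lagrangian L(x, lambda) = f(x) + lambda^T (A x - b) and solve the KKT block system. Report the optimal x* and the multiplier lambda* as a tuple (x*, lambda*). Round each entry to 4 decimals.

Form the Lagrangian:
  L(x, lambda) = (1/2) x^T Q x + c^T x + lambda^T (A x - b)
Stationarity (grad_x L = 0): Q x + c + A^T lambda = 0.
Primal feasibility: A x = b.

This gives the KKT block system:
  [ Q   A^T ] [ x     ]   [-c ]
  [ A    0  ] [ lambda ] = [ b ]

Solving the linear system:
  x*      = (-0.9664, -0.2953, -0.6644)
  lambda* = (4.2819)
  f(x*)   = 3.3826

x* = (-0.9664, -0.2953, -0.6644), lambda* = (4.2819)


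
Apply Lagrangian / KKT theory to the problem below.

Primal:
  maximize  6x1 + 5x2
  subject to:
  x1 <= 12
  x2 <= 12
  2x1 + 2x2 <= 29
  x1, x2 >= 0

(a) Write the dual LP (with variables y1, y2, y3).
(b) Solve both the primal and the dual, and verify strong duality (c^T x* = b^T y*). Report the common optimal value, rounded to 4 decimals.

The standard primal-dual pair for 'max c^T x s.t. A x <= b, x >= 0' is:
  Dual:  min b^T y  s.t.  A^T y >= c,  y >= 0.

So the dual LP is:
  minimize  12y1 + 12y2 + 29y3
  subject to:
    y1 + 2y3 >= 6
    y2 + 2y3 >= 5
    y1, y2, y3 >= 0

Solving the primal: x* = (12, 2.5).
  primal value c^T x* = 84.5.
Solving the dual: y* = (1, 0, 2.5).
  dual value b^T y* = 84.5.
Strong duality: c^T x* = b^T y*. Confirmed.

84.5


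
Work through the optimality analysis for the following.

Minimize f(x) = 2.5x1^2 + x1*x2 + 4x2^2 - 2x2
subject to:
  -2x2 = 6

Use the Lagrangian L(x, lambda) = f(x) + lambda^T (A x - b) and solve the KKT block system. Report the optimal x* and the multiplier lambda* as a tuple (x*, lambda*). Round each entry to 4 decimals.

Form the Lagrangian:
  L(x, lambda) = (1/2) x^T Q x + c^T x + lambda^T (A x - b)
Stationarity (grad_x L = 0): Q x + c + A^T lambda = 0.
Primal feasibility: A x = b.

This gives the KKT block system:
  [ Q   A^T ] [ x     ]   [-c ]
  [ A    0  ] [ lambda ] = [ b ]

Solving the linear system:
  x*      = (0.6, -3)
  lambda* = (-12.7)
  f(x*)   = 41.1

x* = (0.6, -3), lambda* = (-12.7)


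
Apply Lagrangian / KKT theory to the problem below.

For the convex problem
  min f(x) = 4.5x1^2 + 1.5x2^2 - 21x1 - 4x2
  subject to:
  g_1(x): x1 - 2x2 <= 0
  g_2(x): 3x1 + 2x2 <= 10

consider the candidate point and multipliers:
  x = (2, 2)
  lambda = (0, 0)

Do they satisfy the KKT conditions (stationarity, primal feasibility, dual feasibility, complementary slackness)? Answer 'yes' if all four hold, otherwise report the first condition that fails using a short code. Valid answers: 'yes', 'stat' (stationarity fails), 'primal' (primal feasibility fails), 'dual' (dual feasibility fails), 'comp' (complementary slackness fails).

Gradient of f: grad f(x) = Q x + c = (-3, 2)
Constraint values g_i(x) = a_i^T x - b_i:
  g_1((2, 2)) = -2
  g_2((2, 2)) = 0
Stationarity residual: grad f(x) + sum_i lambda_i a_i = (-3, 2)
  -> stationarity FAILS
Primal feasibility (all g_i <= 0): OK
Dual feasibility (all lambda_i >= 0): OK
Complementary slackness (lambda_i * g_i(x) = 0 for all i): OK

Verdict: the first failing condition is stationarity -> stat.

stat


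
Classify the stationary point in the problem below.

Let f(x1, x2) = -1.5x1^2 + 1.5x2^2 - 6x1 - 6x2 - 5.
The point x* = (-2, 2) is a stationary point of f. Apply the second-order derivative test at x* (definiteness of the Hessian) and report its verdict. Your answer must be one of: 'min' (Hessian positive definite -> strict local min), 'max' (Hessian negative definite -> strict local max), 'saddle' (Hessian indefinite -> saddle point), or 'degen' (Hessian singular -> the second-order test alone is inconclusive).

Compute the Hessian H = grad^2 f:
  H = [[-3, 0], [0, 3]]
Verify stationarity: grad f(x*) = H x* + g = (0, 0).
Eigenvalues of H: -3, 3.
Eigenvalues have mixed signs, so H is indefinite -> x* is a saddle point.

saddle


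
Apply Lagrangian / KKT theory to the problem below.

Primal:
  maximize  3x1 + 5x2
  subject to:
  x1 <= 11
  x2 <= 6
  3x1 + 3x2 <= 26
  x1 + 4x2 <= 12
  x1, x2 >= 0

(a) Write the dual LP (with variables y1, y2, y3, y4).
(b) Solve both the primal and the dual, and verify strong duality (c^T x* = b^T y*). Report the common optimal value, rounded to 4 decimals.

The standard primal-dual pair for 'max c^T x s.t. A x <= b, x >= 0' is:
  Dual:  min b^T y  s.t.  A^T y >= c,  y >= 0.

So the dual LP is:
  minimize  11y1 + 6y2 + 26y3 + 12y4
  subject to:
    y1 + 3y3 + y4 >= 3
    y2 + 3y3 + 4y4 >= 5
    y1, y2, y3, y4 >= 0

Solving the primal: x* = (7.5556, 1.1111).
  primal value c^T x* = 28.2222.
Solving the dual: y* = (0, 0, 0.7778, 0.6667).
  dual value b^T y* = 28.2222.
Strong duality: c^T x* = b^T y*. Confirmed.

28.2222


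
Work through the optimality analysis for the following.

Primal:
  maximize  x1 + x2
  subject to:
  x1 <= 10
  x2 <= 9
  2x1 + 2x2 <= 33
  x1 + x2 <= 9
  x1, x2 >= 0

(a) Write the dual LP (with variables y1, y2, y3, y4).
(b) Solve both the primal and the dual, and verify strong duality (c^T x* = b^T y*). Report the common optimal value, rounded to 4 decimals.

The standard primal-dual pair for 'max c^T x s.t. A x <= b, x >= 0' is:
  Dual:  min b^T y  s.t.  A^T y >= c,  y >= 0.

So the dual LP is:
  minimize  10y1 + 9y2 + 33y3 + 9y4
  subject to:
    y1 + 2y3 + y4 >= 1
    y2 + 2y3 + y4 >= 1
    y1, y2, y3, y4 >= 0

Solving the primal: x* = (9, 0).
  primal value c^T x* = 9.
Solving the dual: y* = (0, 0, 0, 1).
  dual value b^T y* = 9.
Strong duality: c^T x* = b^T y*. Confirmed.

9


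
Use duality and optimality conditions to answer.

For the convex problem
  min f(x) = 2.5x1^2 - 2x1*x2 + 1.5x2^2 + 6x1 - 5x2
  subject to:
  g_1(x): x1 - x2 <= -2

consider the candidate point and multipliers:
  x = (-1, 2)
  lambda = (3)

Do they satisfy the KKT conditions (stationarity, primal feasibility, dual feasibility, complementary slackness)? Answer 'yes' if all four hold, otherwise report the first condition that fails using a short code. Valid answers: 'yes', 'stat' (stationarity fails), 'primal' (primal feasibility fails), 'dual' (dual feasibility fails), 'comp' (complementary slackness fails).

Gradient of f: grad f(x) = Q x + c = (-3, 3)
Constraint values g_i(x) = a_i^T x - b_i:
  g_1((-1, 2)) = -1
Stationarity residual: grad f(x) + sum_i lambda_i a_i = (0, 0)
  -> stationarity OK
Primal feasibility (all g_i <= 0): OK
Dual feasibility (all lambda_i >= 0): OK
Complementary slackness (lambda_i * g_i(x) = 0 for all i): FAILS

Verdict: the first failing condition is complementary_slackness -> comp.

comp


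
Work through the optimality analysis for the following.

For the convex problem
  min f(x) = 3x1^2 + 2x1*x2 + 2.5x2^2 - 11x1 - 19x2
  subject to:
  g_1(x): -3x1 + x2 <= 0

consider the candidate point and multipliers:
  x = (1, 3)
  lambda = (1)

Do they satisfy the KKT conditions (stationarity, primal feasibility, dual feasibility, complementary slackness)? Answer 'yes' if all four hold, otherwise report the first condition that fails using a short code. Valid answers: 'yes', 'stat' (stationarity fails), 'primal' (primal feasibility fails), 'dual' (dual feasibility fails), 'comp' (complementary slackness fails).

Gradient of f: grad f(x) = Q x + c = (1, -2)
Constraint values g_i(x) = a_i^T x - b_i:
  g_1((1, 3)) = 0
Stationarity residual: grad f(x) + sum_i lambda_i a_i = (-2, -1)
  -> stationarity FAILS
Primal feasibility (all g_i <= 0): OK
Dual feasibility (all lambda_i >= 0): OK
Complementary slackness (lambda_i * g_i(x) = 0 for all i): OK

Verdict: the first failing condition is stationarity -> stat.

stat


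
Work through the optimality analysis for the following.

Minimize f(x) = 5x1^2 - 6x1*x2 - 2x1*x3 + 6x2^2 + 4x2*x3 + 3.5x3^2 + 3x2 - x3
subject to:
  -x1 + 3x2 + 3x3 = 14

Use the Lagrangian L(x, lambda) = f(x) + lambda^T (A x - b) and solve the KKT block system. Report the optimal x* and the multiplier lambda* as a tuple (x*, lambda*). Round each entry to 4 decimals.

Form the Lagrangian:
  L(x, lambda) = (1/2) x^T Q x + c^T x + lambda^T (A x - b)
Stationarity (grad_x L = 0): Q x + c + A^T lambda = 0.
Primal feasibility: A x = b.

This gives the KKT block system:
  [ Q   A^T ] [ x     ]   [-c ]
  [ A    0  ] [ lambda ] = [ b ]

Solving the linear system:
  x*      = (0.4634, 1.1197, 3.7014)
  lambda* = (-9.4873)
  f(x*)   = 66.2401

x* = (0.4634, 1.1197, 3.7014), lambda* = (-9.4873)


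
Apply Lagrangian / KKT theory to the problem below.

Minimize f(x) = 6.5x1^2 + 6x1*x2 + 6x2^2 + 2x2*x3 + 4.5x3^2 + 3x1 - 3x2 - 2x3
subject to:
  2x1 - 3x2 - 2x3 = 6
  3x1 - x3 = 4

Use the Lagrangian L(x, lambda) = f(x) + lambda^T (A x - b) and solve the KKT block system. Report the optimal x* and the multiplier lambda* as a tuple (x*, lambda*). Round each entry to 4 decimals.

Form the Lagrangian:
  L(x, lambda) = (1/2) x^T Q x + c^T x + lambda^T (A x - b)
Stationarity (grad_x L = 0): Q x + c + A^T lambda = 0.
Primal feasibility: A x = b.

This gives the KKT block system:
  [ Q   A^T ] [ x     ]   [-c ]
  [ A    0  ] [ lambda ] = [ b ]

Solving the linear system:
  x*      = (1.188, -0.9173, -0.436)
  lambda* = (-2.584, -2.5907)
  f(x*)   = 16.5273

x* = (1.188, -0.9173, -0.436), lambda* = (-2.584, -2.5907)


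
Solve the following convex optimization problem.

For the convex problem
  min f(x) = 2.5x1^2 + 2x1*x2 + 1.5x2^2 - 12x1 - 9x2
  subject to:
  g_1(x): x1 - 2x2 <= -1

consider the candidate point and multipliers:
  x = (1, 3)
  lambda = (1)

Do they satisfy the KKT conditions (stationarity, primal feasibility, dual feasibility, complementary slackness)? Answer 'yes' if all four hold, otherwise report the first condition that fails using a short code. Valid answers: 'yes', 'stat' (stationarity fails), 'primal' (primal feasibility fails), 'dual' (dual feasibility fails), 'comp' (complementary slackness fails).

Gradient of f: grad f(x) = Q x + c = (-1, 2)
Constraint values g_i(x) = a_i^T x - b_i:
  g_1((1, 3)) = -4
Stationarity residual: grad f(x) + sum_i lambda_i a_i = (0, 0)
  -> stationarity OK
Primal feasibility (all g_i <= 0): OK
Dual feasibility (all lambda_i >= 0): OK
Complementary slackness (lambda_i * g_i(x) = 0 for all i): FAILS

Verdict: the first failing condition is complementary_slackness -> comp.

comp


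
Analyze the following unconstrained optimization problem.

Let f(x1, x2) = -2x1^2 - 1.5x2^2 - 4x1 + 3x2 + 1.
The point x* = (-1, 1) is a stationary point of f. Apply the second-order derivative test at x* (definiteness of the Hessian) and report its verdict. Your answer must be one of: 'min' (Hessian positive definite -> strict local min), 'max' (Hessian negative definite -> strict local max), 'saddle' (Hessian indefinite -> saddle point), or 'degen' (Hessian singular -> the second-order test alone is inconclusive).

Compute the Hessian H = grad^2 f:
  H = [[-4, 0], [0, -3]]
Verify stationarity: grad f(x*) = H x* + g = (0, 0).
Eigenvalues of H: -4, -3.
Both eigenvalues < 0, so H is negative definite -> x* is a strict local max.

max


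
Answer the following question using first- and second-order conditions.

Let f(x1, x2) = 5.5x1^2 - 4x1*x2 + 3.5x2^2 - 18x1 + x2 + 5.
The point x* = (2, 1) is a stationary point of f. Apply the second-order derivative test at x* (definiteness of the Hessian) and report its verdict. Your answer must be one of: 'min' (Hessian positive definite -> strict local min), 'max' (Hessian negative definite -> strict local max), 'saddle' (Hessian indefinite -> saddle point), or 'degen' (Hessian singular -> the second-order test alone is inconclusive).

Compute the Hessian H = grad^2 f:
  H = [[11, -4], [-4, 7]]
Verify stationarity: grad f(x*) = H x* + g = (0, 0).
Eigenvalues of H: 4.5279, 13.4721.
Both eigenvalues > 0, so H is positive definite -> x* is a strict local min.

min


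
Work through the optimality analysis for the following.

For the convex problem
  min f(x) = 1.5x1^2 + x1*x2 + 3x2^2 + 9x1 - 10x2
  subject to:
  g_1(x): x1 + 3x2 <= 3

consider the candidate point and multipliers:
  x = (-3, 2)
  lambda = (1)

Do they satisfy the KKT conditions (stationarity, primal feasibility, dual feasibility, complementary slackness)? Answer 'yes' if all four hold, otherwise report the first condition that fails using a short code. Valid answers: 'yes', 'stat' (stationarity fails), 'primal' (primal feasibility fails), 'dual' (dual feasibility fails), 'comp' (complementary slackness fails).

Gradient of f: grad f(x) = Q x + c = (2, -1)
Constraint values g_i(x) = a_i^T x - b_i:
  g_1((-3, 2)) = 0
Stationarity residual: grad f(x) + sum_i lambda_i a_i = (3, 2)
  -> stationarity FAILS
Primal feasibility (all g_i <= 0): OK
Dual feasibility (all lambda_i >= 0): OK
Complementary slackness (lambda_i * g_i(x) = 0 for all i): OK

Verdict: the first failing condition is stationarity -> stat.

stat


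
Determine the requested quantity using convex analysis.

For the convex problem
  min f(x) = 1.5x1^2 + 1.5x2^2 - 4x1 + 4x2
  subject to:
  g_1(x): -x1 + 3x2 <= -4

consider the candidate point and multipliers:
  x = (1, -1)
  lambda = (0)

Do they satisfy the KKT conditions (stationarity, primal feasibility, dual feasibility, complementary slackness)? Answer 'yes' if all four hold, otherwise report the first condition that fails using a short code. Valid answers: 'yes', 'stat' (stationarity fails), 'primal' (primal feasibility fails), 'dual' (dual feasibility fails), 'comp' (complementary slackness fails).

Gradient of f: grad f(x) = Q x + c = (-1, 1)
Constraint values g_i(x) = a_i^T x - b_i:
  g_1((1, -1)) = 0
Stationarity residual: grad f(x) + sum_i lambda_i a_i = (-1, 1)
  -> stationarity FAILS
Primal feasibility (all g_i <= 0): OK
Dual feasibility (all lambda_i >= 0): OK
Complementary slackness (lambda_i * g_i(x) = 0 for all i): OK

Verdict: the first failing condition is stationarity -> stat.

stat


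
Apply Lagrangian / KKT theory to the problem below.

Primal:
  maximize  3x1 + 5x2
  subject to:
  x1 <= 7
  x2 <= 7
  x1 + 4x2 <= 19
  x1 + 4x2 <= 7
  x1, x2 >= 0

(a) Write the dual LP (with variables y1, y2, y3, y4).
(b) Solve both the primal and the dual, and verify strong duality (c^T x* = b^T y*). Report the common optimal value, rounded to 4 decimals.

The standard primal-dual pair for 'max c^T x s.t. A x <= b, x >= 0' is:
  Dual:  min b^T y  s.t.  A^T y >= c,  y >= 0.

So the dual LP is:
  minimize  7y1 + 7y2 + 19y3 + 7y4
  subject to:
    y1 + y3 + y4 >= 3
    y2 + 4y3 + 4y4 >= 5
    y1, y2, y3, y4 >= 0

Solving the primal: x* = (7, 0).
  primal value c^T x* = 21.
Solving the dual: y* = (1.75, 0, 0, 1.25).
  dual value b^T y* = 21.
Strong duality: c^T x* = b^T y*. Confirmed.

21


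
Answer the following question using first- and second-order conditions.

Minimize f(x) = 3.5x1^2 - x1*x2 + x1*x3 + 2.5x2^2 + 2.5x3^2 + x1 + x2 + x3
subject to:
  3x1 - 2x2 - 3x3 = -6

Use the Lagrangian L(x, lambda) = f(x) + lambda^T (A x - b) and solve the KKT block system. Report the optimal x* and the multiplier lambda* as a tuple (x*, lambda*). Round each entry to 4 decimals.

Form the Lagrangian:
  L(x, lambda) = (1/2) x^T Q x + c^T x + lambda^T (A x - b)
Stationarity (grad_x L = 0): Q x + c + A^T lambda = 0.
Primal feasibility: A x = b.

This gives the KKT block system:
  [ Q   A^T ] [ x     ]   [-c ]
  [ A    0  ] [ lambda ] = [ b ]

Solving the linear system:
  x*      = (-0.9124, 0.2453, 0.9241)
  lambda* = (1.5693)
  f(x*)   = 4.8365

x* = (-0.9124, 0.2453, 0.9241), lambda* = (1.5693)


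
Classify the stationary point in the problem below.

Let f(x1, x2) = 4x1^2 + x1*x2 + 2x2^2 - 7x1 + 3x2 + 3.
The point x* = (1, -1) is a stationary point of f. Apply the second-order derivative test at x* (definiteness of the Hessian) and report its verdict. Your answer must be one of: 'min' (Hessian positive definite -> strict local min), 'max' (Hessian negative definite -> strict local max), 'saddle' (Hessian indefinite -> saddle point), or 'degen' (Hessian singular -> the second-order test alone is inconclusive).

Compute the Hessian H = grad^2 f:
  H = [[8, 1], [1, 4]]
Verify stationarity: grad f(x*) = H x* + g = (0, 0).
Eigenvalues of H: 3.7639, 8.2361.
Both eigenvalues > 0, so H is positive definite -> x* is a strict local min.

min


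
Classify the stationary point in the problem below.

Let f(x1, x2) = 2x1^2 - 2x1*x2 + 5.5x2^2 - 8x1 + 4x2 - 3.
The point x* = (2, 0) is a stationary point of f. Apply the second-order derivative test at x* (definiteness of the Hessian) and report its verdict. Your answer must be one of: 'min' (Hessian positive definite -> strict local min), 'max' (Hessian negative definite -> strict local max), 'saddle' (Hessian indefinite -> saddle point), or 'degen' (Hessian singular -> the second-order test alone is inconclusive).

Compute the Hessian H = grad^2 f:
  H = [[4, -2], [-2, 11]]
Verify stationarity: grad f(x*) = H x* + g = (0, 0).
Eigenvalues of H: 3.4689, 11.5311.
Both eigenvalues > 0, so H is positive definite -> x* is a strict local min.

min
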